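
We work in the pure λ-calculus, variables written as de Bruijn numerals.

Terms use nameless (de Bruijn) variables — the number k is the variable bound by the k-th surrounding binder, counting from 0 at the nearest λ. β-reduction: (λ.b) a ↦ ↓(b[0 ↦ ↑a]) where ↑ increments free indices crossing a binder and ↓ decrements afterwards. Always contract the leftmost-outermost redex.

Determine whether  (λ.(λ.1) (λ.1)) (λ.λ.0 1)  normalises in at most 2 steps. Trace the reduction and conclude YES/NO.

  start: (λ.(λ.1) (λ.1)) (λ.λ.0 1)
  →1  (λ.λ.λ.0 1) (λ.λ.λ.0 1)
  →2  λ.λ.0 1

Answer: YES — reaches normal form λ.λ.0 1 in 2 ≤ 2 steps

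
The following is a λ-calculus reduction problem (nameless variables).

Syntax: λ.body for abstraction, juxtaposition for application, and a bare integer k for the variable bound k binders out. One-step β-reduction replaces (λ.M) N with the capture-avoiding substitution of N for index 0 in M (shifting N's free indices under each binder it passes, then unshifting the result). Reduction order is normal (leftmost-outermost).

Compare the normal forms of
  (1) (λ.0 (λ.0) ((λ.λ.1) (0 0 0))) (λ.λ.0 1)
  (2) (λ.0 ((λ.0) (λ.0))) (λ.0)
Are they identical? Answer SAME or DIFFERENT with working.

Term A:
  start: (λ.0 (λ.0) ((λ.λ.1) (0 0 0))) (λ.λ.0 1)
  →1  (λ.λ.0 1) (λ.0) ((λ.λ.1) ((λ.λ.0 1) (λ.λ.0 1) (λ.λ.0 1)))
  →2  (λ.0 (λ.0)) ((λ.λ.1) ((λ.λ.0 1) (λ.λ.0 1) (λ.λ.0 1)))
  →3  (λ.λ.1) ((λ.λ.0 1) (λ.λ.0 1) (λ.λ.0 1)) (λ.0)
  →4  (λ.(λ.λ.0 1) (λ.λ.0 1) (λ.λ.0 1)) (λ.0)
  →5  (λ.λ.0 1) (λ.λ.0 1) (λ.λ.0 1)
  →6  (λ.0 (λ.λ.0 1)) (λ.λ.0 1)
  →7  (λ.λ.0 1) (λ.λ.0 1)
  →8  λ.0 (λ.λ.0 1)

Term B:
  start: (λ.0 ((λ.0) (λ.0))) (λ.0)
  →1  (λ.0) ((λ.0) (λ.0))
  →2  (λ.0) (λ.0)
  →3  λ.0

Answer: DIFFERENT — A ⇓ λ.0 (λ.λ.0 1), B ⇓ λ.0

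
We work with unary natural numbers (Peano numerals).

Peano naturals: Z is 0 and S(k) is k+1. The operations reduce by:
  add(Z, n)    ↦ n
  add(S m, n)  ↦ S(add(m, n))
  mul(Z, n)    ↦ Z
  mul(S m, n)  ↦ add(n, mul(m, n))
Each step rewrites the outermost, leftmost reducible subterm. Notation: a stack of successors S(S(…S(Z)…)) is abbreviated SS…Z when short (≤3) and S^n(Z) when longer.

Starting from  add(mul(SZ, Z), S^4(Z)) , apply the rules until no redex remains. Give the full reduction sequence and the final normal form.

Answer: normal form = S^4(Z)  (in 4 steps)

Derivation:
  start: add(mul(SZ, Z), S^4(Z))
  step 1: add(add(Z, mul(Z, Z)), S^4(Z))
  step 2: add(mul(Z, Z), S^4(Z))
  step 3: add(Z, S^4(Z))
  step 4: S^4(Z)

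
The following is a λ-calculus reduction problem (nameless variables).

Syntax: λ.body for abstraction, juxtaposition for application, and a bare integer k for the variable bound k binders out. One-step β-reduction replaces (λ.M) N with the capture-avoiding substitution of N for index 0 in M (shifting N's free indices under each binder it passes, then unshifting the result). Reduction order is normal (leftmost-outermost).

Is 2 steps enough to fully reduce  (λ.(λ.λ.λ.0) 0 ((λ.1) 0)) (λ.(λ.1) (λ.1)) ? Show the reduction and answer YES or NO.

  start: (λ.(λ.λ.λ.0) 0 ((λ.1) 0)) (λ.(λ.1) (λ.1))
  step 1: (λ.λ.λ.0) (λ.(λ.1) (λ.1)) ((λ.λ.(λ.1) (λ.1)) (λ.(λ.1) (λ.1)))
  step 2: (λ.λ.0) ((λ.λ.(λ.1) (λ.1)) (λ.(λ.1) (λ.1)))

Answer: NO — after 2 steps the term is (λ.λ.0) ((λ.λ.(λ.1) (λ.1)) (λ.(λ.1) (λ.1))), not yet normal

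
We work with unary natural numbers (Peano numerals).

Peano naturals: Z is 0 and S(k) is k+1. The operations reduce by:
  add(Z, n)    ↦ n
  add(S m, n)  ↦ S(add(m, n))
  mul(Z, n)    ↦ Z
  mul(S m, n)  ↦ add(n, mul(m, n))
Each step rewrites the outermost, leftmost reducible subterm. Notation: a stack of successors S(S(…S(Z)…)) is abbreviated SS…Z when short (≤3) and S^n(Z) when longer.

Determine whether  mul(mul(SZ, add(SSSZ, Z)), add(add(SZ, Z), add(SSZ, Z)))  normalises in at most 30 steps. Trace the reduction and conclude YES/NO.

Answer: NO — after 30 steps the term is S(S(S(S(S(S(mul(add(S(add(Z, Z)), mul(Z, add(SSSZ, Z))), add(add(SZ, Z), add(SSZ, Z))))))))), not yet normal

Derivation:
  start: mul(mul(SZ, add(SSSZ, Z)), add(add(SZ, Z), add(SSZ, Z)))
  [1] mul(add(add(SSSZ, Z), mul(Z, add(SSSZ, Z))), add(add(SZ, Z), add(SSZ, Z)))
  [2] mul(add(S(add(SSZ, Z)), mul(Z, add(SSSZ, Z))), add(add(SZ, Z), add(SSZ, Z)))
  [3] mul(S(add(add(SSZ, Z), mul(Z, add(SSSZ, Z)))), add(add(SZ, Z), add(SSZ, Z)))
  [4] add(add(add(SZ, Z), add(SSZ, Z)), mul(add(add(SSZ, Z), mul(Z, add(SSSZ, Z))), add(add(SZ, Z), add(SSZ, Z))))
  [5] add(add(S(add(Z, Z)), add(SSZ, Z)), mul(add(add(SSZ, Z), mul(Z, add(SSSZ, Z))), add(add(SZ, Z), add(SSZ, Z))))
  [6] add(S(add(add(Z, Z), add(SSZ, Z))), mul(add(add(SSZ, Z), mul(Z, add(SSSZ, Z))), add(add(SZ, Z), add(SSZ, Z))))
  [7] S(add(add(add(Z, Z), add(SSZ, Z)), mul(add(add(SSZ, Z), mul(Z, add(SSSZ, Z))), add(add(SZ, Z), add(SSZ, Z)))))
  [8] S(add(add(Z, add(SSZ, Z)), mul(add(add(SSZ, Z), mul(Z, add(SSSZ, Z))), add(add(SZ, Z), add(SSZ, Z)))))
  [9] S(add(add(SSZ, Z), mul(add(add(SSZ, Z), mul(Z, add(SSSZ, Z))), add(add(SZ, Z), add(SSZ, Z)))))
  [10] S(add(S(add(SZ, Z)), mul(add(add(SSZ, Z), mul(Z, add(SSSZ, Z))), add(add(SZ, Z), add(SSZ, Z)))))
  [11] S(S(add(add(SZ, Z), mul(add(add(SSZ, Z), mul(Z, add(SSSZ, Z))), add(add(SZ, Z), add(SSZ, Z))))))
  [12] S(S(add(S(add(Z, Z)), mul(add(add(SSZ, Z), mul(Z, add(SSSZ, Z))), add(add(SZ, Z), add(SSZ, Z))))))
  [13] S(S(S(add(add(Z, Z), mul(add(add(SSZ, Z), mul(Z, add(SSSZ, Z))), add(add(SZ, Z), add(SSZ, Z)))))))
  [14] S(S(S(add(Z, mul(add(add(SSZ, Z), mul(Z, add(SSSZ, Z))), add(add(SZ, Z), add(SSZ, Z)))))))
  [15] S(S(S(mul(add(add(SSZ, Z), mul(Z, add(SSSZ, Z))), add(add(SZ, Z), add(SSZ, Z))))))
  [16] S(S(S(mul(add(S(add(SZ, Z)), mul(Z, add(SSSZ, Z))), add(add(SZ, Z), add(SSZ, Z))))))
  [17] S(S(S(mul(S(add(add(SZ, Z), mul(Z, add(SSSZ, Z)))), add(add(SZ, Z), add(SSZ, Z))))))
  [18] S(S(S(add(add(add(SZ, Z), add(SSZ, Z)), mul(add(add(SZ, Z), mul(Z, add(SSSZ, Z))), add(add(SZ, Z), add(SSZ, Z)))))))
  [19] S(S(S(add(add(S(add(Z, Z)), add(SSZ, Z)), mul(add(add(SZ, Z), mul(Z, add(SSSZ, Z))), add(add(SZ, Z), add(SSZ, Z)))))))
  [20] S(S(S(add(S(add(add(Z, Z), add(SSZ, Z))), mul(add(add(SZ, Z), mul(Z, add(SSSZ, Z))), add(add(SZ, Z), add(SSZ, Z)))))))
  [21] S(S(S(S(add(add(add(Z, Z), add(SSZ, Z)), mul(add(add(SZ, Z), mul(Z, add(SSSZ, Z))), add(add(SZ, Z), add(SSZ, Z))))))))
  [22] S(S(S(S(add(add(Z, add(SSZ, Z)), mul(add(add(SZ, Z), mul(Z, add(SSSZ, Z))), add(add(SZ, Z), add(SSZ, Z))))))))
  [23] S(S(S(S(add(add(SSZ, Z), mul(add(add(SZ, Z), mul(Z, add(SSSZ, Z))), add(add(SZ, Z), add(SSZ, Z))))))))
  [24] S(S(S(S(add(S(add(SZ, Z)), mul(add(add(SZ, Z), mul(Z, add(SSSZ, Z))), add(add(SZ, Z), add(SSZ, Z))))))))
  [25] S(S(S(S(S(add(add(SZ, Z), mul(add(add(SZ, Z), mul(Z, add(SSSZ, Z))), add(add(SZ, Z), add(SSZ, Z)))))))))
  [26] S(S(S(S(S(add(S(add(Z, Z)), mul(add(add(SZ, Z), mul(Z, add(SSSZ, Z))), add(add(SZ, Z), add(SSZ, Z)))))))))
  [27] S(S(S(S(S(S(add(add(Z, Z), mul(add(add(SZ, Z), mul(Z, add(SSSZ, Z))), add(add(SZ, Z), add(SSZ, Z))))))))))
  [28] S(S(S(S(S(S(add(Z, mul(add(add(SZ, Z), mul(Z, add(SSSZ, Z))), add(add(SZ, Z), add(SSZ, Z))))))))))
  [29] S(S(S(S(S(S(mul(add(add(SZ, Z), mul(Z, add(SSSZ, Z))), add(add(SZ, Z), add(SSZ, Z)))))))))
  [30] S(S(S(S(S(S(mul(add(S(add(Z, Z)), mul(Z, add(SSSZ, Z))), add(add(SZ, Z), add(SSZ, Z)))))))))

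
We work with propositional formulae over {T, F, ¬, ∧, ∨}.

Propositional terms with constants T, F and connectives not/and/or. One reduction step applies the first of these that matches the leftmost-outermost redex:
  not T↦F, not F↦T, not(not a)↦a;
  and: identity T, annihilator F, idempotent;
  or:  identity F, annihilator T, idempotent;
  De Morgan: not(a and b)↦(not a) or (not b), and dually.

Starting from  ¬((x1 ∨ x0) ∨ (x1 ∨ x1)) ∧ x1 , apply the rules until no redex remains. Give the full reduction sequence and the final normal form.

  start: ¬((x1 ∨ x0) ∨ (x1 ∨ x1)) ∧ x1
  →1  (¬(x1 ∨ x0) ∧ ¬(x1 ∨ x1)) ∧ x1
  →2  ((¬x1 ∧ ¬x0) ∧ ¬(x1 ∨ x1)) ∧ x1
  →3  ((¬x1 ∧ ¬x0) ∧ (¬x1 ∧ ¬x1)) ∧ x1
  →4  ((¬x1 ∧ ¬x0) ∧ ¬x1) ∧ x1

Answer: normal form = ((¬x1 ∧ ¬x0) ∧ ¬x1) ∧ x1  (in 4 steps)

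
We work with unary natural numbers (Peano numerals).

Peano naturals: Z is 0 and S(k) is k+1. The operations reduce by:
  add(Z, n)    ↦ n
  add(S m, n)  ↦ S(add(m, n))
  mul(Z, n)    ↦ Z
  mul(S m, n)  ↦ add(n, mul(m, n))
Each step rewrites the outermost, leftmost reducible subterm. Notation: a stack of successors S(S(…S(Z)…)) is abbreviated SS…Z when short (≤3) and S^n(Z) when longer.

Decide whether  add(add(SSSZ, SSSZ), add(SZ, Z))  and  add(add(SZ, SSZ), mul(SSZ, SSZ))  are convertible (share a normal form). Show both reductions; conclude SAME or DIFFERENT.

Answer: SAME — A ⇓ S^7(Z), B ⇓ S^7(Z)

Working:
Term A:
  start: add(add(SSSZ, SSSZ), add(SZ, Z))
  →1  add(S(add(SSZ, SSSZ)), add(SZ, Z))
  →2  S(add(add(SSZ, SSSZ), add(SZ, Z)))
  →3  S(add(S(add(SZ, SSSZ)), add(SZ, Z)))
  →4  S(S(add(add(SZ, SSSZ), add(SZ, Z))))
  →5  S(S(add(S(add(Z, SSSZ)), add(SZ, Z))))
  →6  S(S(S(add(add(Z, SSSZ), add(SZ, Z)))))
  →7  S(S(S(add(SSSZ, add(SZ, Z)))))
  →8  S(S(S(S(add(SSZ, add(SZ, Z))))))
  →9  S(S(S(S(S(add(SZ, add(SZ, Z)))))))
  →10  S(S(S(S(S(S(add(Z, add(SZ, Z))))))))
  →11  S(S(S(S(S(S(add(SZ, Z)))))))
  →12  S(S(S(S(S(S(S(add(Z, Z))))))))
  →13  S^7(Z)

Term B:
  start: add(add(SZ, SSZ), mul(SSZ, SSZ))
  →1  add(S(add(Z, SSZ)), mul(SSZ, SSZ))
  →2  S(add(add(Z, SSZ), mul(SSZ, SSZ)))
  →3  S(add(SSZ, mul(SSZ, SSZ)))
  →4  S(S(add(SZ, mul(SSZ, SSZ))))
  →5  S(S(S(add(Z, mul(SSZ, SSZ)))))
  →6  S(S(S(mul(SSZ, SSZ))))
  →7  S(S(S(add(SSZ, mul(SZ, SSZ)))))
  →8  S(S(S(S(add(SZ, mul(SZ, SSZ))))))
  →9  S(S(S(S(S(add(Z, mul(SZ, SSZ)))))))
  →10  S(S(S(S(S(mul(SZ, SSZ))))))
  →11  S(S(S(S(S(add(SSZ, mul(Z, SSZ)))))))
  →12  S(S(S(S(S(S(add(SZ, mul(Z, SSZ))))))))
  →13  S(S(S(S(S(S(S(add(Z, mul(Z, SSZ)))))))))
  →14  S(S(S(S(S(S(S(mul(Z, SSZ))))))))
  →15  S^7(Z)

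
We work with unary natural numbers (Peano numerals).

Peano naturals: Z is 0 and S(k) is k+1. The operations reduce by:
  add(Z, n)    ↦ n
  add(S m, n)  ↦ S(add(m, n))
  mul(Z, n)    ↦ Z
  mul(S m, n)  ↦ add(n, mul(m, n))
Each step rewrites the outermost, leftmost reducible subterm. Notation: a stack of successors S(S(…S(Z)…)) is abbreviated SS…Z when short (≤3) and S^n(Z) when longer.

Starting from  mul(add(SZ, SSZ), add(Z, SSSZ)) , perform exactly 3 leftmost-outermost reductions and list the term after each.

Answer: after 3 steps: add(SSSZ, mul(add(Z, SSZ), add(Z, SSSZ)))

Reduction:
  start: mul(add(SZ, SSZ), add(Z, SSSZ))
  →1  mul(S(add(Z, SSZ)), add(Z, SSSZ))
  →2  add(add(Z, SSSZ), mul(add(Z, SSZ), add(Z, SSSZ)))
  →3  add(SSSZ, mul(add(Z, SSZ), add(Z, SSSZ)))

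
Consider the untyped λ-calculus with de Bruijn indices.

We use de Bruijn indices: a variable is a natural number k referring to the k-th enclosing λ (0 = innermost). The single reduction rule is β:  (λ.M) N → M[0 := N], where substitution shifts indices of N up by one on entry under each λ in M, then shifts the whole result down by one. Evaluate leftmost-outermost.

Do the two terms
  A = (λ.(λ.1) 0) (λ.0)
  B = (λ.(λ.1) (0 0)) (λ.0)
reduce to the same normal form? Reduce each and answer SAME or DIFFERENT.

Term A:
  start: (λ.(λ.1) 0) (λ.0)
  [1] (λ.λ.0) (λ.0)
  [2] λ.0

Term B:
  start: (λ.(λ.1) (0 0)) (λ.0)
  [1] (λ.λ.0) ((λ.0) (λ.0))
  [2] λ.0

Answer: SAME — A ⇓ λ.0, B ⇓ λ.0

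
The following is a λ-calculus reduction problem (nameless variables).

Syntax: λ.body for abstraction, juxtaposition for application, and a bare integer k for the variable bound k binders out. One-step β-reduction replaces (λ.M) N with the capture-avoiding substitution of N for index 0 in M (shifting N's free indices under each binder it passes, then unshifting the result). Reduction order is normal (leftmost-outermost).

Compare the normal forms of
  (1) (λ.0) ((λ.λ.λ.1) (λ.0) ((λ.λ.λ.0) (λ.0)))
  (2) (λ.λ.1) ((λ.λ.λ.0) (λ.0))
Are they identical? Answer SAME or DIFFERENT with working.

Term A:
  start: (λ.0) ((λ.λ.λ.1) (λ.0) ((λ.λ.λ.0) (λ.0)))
  [1] (λ.λ.λ.1) (λ.0) ((λ.λ.λ.0) (λ.0))
  [2] (λ.λ.1) ((λ.λ.λ.0) (λ.0))
  [3] λ.(λ.λ.λ.0) (λ.0)
  [4] λ.λ.λ.0

Term B:
  start: (λ.λ.1) ((λ.λ.λ.0) (λ.0))
  [1] λ.(λ.λ.λ.0) (λ.0)
  [2] λ.λ.λ.0

Answer: SAME — A ⇓ λ.λ.λ.0, B ⇓ λ.λ.λ.0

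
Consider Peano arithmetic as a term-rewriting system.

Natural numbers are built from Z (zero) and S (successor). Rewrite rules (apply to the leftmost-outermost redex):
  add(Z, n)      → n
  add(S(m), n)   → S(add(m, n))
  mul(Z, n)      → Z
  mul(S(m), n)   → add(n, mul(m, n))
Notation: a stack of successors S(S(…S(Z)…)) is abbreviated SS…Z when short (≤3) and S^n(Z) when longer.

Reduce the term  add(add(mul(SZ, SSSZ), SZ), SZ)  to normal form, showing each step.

Answer: normal form = S^5(Z)  (in 15 steps)

Working:
  start: add(add(mul(SZ, SSSZ), SZ), SZ)
  step 1: add(add(add(SSSZ, mul(Z, SSSZ)), SZ), SZ)
  step 2: add(add(S(add(SSZ, mul(Z, SSSZ))), SZ), SZ)
  step 3: add(S(add(add(SSZ, mul(Z, SSSZ)), SZ)), SZ)
  step 4: S(add(add(add(SSZ, mul(Z, SSSZ)), SZ), SZ))
  step 5: S(add(add(S(add(SZ, mul(Z, SSSZ))), SZ), SZ))
  step 6: S(add(S(add(add(SZ, mul(Z, SSSZ)), SZ)), SZ))
  step 7: S(S(add(add(add(SZ, mul(Z, SSSZ)), SZ), SZ)))
  step 8: S(S(add(add(S(add(Z, mul(Z, SSSZ))), SZ), SZ)))
  step 9: S(S(add(S(add(add(Z, mul(Z, SSSZ)), SZ)), SZ)))
  step 10: S(S(S(add(add(add(Z, mul(Z, SSSZ)), SZ), SZ))))
  step 11: S(S(S(add(add(mul(Z, SSSZ), SZ), SZ))))
  step 12: S(S(S(add(add(Z, SZ), SZ))))
  step 13: S(S(S(add(SZ, SZ))))
  step 14: S(S(S(S(add(Z, SZ)))))
  step 15: S^5(Z)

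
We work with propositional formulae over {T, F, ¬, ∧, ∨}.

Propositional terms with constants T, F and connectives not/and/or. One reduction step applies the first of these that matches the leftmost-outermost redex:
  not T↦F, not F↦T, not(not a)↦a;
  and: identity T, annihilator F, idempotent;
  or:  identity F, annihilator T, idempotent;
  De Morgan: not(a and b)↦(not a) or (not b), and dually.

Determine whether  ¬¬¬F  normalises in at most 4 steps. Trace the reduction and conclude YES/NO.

  start: ¬¬¬F
  step 1: ¬F
  step 2: T

Answer: YES — reaches normal form T in 2 ≤ 4 steps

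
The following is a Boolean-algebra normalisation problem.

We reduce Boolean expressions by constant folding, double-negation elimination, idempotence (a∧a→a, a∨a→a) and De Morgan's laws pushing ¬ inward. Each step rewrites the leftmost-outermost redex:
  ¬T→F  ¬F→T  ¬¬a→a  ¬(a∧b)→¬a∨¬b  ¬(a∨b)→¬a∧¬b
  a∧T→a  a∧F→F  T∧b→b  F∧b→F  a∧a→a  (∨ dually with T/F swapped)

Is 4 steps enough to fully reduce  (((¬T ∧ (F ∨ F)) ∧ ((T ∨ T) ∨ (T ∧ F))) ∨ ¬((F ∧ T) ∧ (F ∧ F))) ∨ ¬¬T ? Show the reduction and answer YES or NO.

  start: (((¬T ∧ (F ∨ F)) ∧ ((T ∨ T) ∨ (T ∧ F))) ∨ ¬((F ∧ T) ∧ (F ∧ F))) ∨ ¬¬T
  [1] (((F ∧ (F ∨ F)) ∧ ((T ∨ T) ∨ (T ∧ F))) ∨ ¬((F ∧ T) ∧ (F ∧ F))) ∨ ¬¬T
  [2] ((F ∧ ((T ∨ T) ∨ (T ∧ F))) ∨ ¬((F ∧ T) ∧ (F ∧ F))) ∨ ¬¬T
  [3] (F ∨ ¬((F ∧ T) ∧ (F ∧ F))) ∨ ¬¬T
  [4] ¬((F ∧ T) ∧ (F ∧ F)) ∨ ¬¬T

Answer: NO — after 4 steps the term is ¬((F ∧ T) ∧ (F ∧ F)) ∨ ¬¬T, not yet normal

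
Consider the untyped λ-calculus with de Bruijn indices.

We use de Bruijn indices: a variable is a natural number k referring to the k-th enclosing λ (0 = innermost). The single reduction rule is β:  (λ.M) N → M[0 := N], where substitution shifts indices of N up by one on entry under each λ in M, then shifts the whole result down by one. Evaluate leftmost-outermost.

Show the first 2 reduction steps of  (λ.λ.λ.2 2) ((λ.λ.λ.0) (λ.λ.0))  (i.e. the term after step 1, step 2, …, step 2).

  start: (λ.λ.λ.2 2) ((λ.λ.λ.0) (λ.λ.0))
  →1  λ.λ.(λ.λ.λ.0) (λ.λ.0) ((λ.λ.λ.0) (λ.λ.0))
  →2  λ.λ.(λ.λ.0) ((λ.λ.λ.0) (λ.λ.0))

Answer: after 2 steps: λ.λ.(λ.λ.0) ((λ.λ.λ.0) (λ.λ.0))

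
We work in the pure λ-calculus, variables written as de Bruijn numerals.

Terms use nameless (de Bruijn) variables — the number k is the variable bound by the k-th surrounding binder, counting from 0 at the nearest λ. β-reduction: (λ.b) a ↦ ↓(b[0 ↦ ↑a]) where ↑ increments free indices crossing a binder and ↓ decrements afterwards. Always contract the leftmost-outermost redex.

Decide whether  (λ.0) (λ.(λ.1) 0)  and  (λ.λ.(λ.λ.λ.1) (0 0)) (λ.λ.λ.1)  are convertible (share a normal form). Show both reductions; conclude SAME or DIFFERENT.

Answer: DIFFERENT — A ⇓ λ.0, B ⇓ λ.λ.λ.1

Derivation:
Term A:
  start: (λ.0) (λ.(λ.1) 0)
  [1] λ.(λ.1) 0
  [2] λ.0

Term B:
  start: (λ.λ.(λ.λ.λ.1) (0 0)) (λ.λ.λ.1)
  [1] λ.(λ.λ.λ.1) (0 0)
  [2] λ.λ.λ.1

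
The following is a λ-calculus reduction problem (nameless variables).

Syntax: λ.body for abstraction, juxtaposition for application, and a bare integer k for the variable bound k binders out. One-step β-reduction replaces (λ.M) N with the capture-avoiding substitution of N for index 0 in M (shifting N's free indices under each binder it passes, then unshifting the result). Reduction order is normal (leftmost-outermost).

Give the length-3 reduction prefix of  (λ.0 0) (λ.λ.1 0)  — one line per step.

Answer: after 3 steps: λ.λ.1 0

Working:
  start: (λ.0 0) (λ.λ.1 0)
  [1] (λ.λ.1 0) (λ.λ.1 0)
  [2] λ.(λ.λ.1 0) 0
  [3] λ.λ.1 0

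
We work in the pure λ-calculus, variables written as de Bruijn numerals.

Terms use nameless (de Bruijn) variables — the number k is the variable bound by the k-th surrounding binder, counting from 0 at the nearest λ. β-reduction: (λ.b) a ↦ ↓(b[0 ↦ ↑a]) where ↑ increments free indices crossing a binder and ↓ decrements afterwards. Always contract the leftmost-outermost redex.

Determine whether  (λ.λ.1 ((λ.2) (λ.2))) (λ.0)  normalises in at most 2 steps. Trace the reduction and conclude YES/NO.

Answer: NO — after 2 steps the term is λ.(λ.λ.0) (λ.λ.0), not yet normal

Derivation:
  start: (λ.λ.1 ((λ.2) (λ.2))) (λ.0)
  step 1: λ.(λ.0) ((λ.λ.0) (λ.λ.0))
  step 2: λ.(λ.λ.0) (λ.λ.0)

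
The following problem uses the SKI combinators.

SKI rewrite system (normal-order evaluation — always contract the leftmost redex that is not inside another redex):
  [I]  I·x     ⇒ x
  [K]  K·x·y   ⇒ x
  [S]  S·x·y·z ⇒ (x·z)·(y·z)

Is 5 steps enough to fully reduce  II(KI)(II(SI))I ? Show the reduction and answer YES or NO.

  start: II(KI)(II(SI))I
  step 1: I(KI)(II(SI))I
  step 2: KI(II(SI))I
  step 3: II
  step 4: I

Answer: YES — reaches normal form I in 4 ≤ 5 steps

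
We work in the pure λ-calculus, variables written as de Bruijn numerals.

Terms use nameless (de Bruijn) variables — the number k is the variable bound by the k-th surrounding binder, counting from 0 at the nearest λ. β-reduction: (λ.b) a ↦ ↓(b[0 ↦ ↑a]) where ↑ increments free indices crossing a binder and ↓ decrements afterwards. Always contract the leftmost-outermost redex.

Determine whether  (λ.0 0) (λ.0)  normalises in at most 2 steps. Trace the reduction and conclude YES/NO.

Answer: YES — reaches normal form λ.0 in 2 ≤ 2 steps

Derivation:
  start: (λ.0 0) (λ.0)
  step 1: (λ.0) (λ.0)
  step 2: λ.0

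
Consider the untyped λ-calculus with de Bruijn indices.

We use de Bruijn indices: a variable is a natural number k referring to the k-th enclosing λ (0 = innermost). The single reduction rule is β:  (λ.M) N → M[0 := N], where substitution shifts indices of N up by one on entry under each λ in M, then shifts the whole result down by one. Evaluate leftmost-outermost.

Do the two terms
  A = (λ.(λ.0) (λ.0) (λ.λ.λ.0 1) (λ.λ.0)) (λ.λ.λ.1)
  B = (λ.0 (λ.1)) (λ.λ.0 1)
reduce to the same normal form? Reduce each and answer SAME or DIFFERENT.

Answer: DIFFERENT — A ⇓ λ.λ.0 1, B ⇓ λ.0 (λ.λ.λ.0 1)

Working:
Term A:
  start: (λ.(λ.0) (λ.0) (λ.λ.λ.0 1) (λ.λ.0)) (λ.λ.λ.1)
  →1  (λ.0) (λ.0) (λ.λ.λ.0 1) (λ.λ.0)
  →2  (λ.0) (λ.λ.λ.0 1) (λ.λ.0)
  →3  (λ.λ.λ.0 1) (λ.λ.0)
  →4  λ.λ.0 1

Term B:
  start: (λ.0 (λ.1)) (λ.λ.0 1)
  →1  (λ.λ.0 1) (λ.λ.λ.0 1)
  →2  λ.0 (λ.λ.λ.0 1)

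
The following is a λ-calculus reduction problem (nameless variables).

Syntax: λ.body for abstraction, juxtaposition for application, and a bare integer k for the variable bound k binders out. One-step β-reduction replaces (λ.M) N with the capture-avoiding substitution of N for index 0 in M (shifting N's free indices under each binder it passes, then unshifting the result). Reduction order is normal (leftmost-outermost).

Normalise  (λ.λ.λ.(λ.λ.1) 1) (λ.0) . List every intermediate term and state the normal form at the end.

  start: (λ.λ.λ.(λ.λ.1) 1) (λ.0)
  [1] λ.λ.(λ.λ.1) 1
  [2] λ.λ.λ.2

Answer: normal form = λ.λ.λ.2  (in 2 steps)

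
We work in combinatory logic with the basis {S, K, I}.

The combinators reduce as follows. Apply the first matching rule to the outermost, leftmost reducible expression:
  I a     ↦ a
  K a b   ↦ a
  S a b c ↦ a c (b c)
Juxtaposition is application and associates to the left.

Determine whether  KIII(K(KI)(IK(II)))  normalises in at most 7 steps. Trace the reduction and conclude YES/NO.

Answer: YES — reaches normal form KI in 4 ≤ 7 steps

Working:
  start: KIII(K(KI)(IK(II)))
  [1] II(K(KI)(IK(II)))
  [2] I(K(KI)(IK(II)))
  [3] K(KI)(IK(II))
  [4] KI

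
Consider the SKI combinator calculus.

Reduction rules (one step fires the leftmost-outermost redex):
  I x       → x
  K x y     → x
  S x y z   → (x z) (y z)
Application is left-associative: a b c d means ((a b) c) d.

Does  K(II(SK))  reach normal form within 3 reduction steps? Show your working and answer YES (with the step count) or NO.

  start: K(II(SK))
  step 1: K(I(SK))
  step 2: K(SK)

Answer: YES — reaches normal form K(SK) in 2 ≤ 3 steps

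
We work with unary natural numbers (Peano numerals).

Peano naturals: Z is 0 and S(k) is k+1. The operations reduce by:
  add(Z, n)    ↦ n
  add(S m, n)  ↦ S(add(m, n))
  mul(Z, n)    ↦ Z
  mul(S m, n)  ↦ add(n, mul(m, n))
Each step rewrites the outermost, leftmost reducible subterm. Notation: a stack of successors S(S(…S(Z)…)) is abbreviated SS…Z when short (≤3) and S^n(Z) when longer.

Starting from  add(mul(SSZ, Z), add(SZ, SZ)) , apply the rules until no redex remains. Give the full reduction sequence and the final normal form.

Answer: normal form = SSZ  (in 8 steps)

Derivation:
  start: add(mul(SSZ, Z), add(SZ, SZ))
  [1] add(add(Z, mul(SZ, Z)), add(SZ, SZ))
  [2] add(mul(SZ, Z), add(SZ, SZ))
  [3] add(add(Z, mul(Z, Z)), add(SZ, SZ))
  [4] add(mul(Z, Z), add(SZ, SZ))
  [5] add(Z, add(SZ, SZ))
  [6] add(SZ, SZ)
  [7] S(add(Z, SZ))
  [8] SSZ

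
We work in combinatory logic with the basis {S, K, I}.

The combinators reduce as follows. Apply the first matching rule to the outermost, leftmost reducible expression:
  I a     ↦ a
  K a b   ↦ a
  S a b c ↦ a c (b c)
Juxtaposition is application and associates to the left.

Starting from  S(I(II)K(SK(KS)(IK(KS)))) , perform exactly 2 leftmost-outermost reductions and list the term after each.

Answer: after 2 steps: S(IK(SK(KS)(IK(KS))))

Working:
  start: S(I(II)K(SK(KS)(IK(KS))))
  →1  S(IIK(SK(KS)(IK(KS))))
  →2  S(IK(SK(KS)(IK(KS))))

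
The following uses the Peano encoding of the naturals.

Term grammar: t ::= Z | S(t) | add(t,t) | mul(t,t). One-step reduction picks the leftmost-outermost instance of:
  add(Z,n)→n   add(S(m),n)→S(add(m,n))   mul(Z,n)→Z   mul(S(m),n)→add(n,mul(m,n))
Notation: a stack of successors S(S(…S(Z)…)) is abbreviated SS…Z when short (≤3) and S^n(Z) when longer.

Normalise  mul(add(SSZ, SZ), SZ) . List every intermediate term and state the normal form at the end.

  start: mul(add(SSZ, SZ), SZ)
  [1] mul(S(add(SZ, SZ)), SZ)
  [2] add(SZ, mul(add(SZ, SZ), SZ))
  [3] S(add(Z, mul(add(SZ, SZ), SZ)))
  [4] S(mul(add(SZ, SZ), SZ))
  [5] S(mul(S(add(Z, SZ)), SZ))
  [6] S(add(SZ, mul(add(Z, SZ), SZ)))
  [7] S(S(add(Z, mul(add(Z, SZ), SZ))))
  [8] S(S(mul(add(Z, SZ), SZ)))
  [9] S(S(mul(SZ, SZ)))
  [10] S(S(add(SZ, mul(Z, SZ))))
  [11] S(S(S(add(Z, mul(Z, SZ)))))
  [12] S(S(S(mul(Z, SZ))))
  [13] SSSZ

Answer: normal form = SSSZ  (in 13 steps)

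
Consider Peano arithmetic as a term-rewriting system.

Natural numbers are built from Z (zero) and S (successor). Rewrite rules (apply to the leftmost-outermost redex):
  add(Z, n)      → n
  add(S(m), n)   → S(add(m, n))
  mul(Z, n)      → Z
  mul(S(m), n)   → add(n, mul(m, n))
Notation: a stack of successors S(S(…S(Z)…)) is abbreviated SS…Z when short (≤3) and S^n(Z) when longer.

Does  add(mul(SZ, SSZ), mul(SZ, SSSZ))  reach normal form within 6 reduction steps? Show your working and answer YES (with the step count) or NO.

  start: add(mul(SZ, SSZ), mul(SZ, SSSZ))
  step 1: add(add(SSZ, mul(Z, SSZ)), mul(SZ, SSSZ))
  step 2: add(S(add(SZ, mul(Z, SSZ))), mul(SZ, SSSZ))
  step 3: S(add(add(SZ, mul(Z, SSZ)), mul(SZ, SSSZ)))
  step 4: S(add(S(add(Z, mul(Z, SSZ))), mul(SZ, SSSZ)))
  step 5: S(S(add(add(Z, mul(Z, SSZ)), mul(SZ, SSSZ))))
  step 6: S(S(add(mul(Z, SSZ), mul(SZ, SSSZ))))

Answer: NO — after 6 steps the term is S(S(add(mul(Z, SSZ), mul(SZ, SSSZ)))), not yet normal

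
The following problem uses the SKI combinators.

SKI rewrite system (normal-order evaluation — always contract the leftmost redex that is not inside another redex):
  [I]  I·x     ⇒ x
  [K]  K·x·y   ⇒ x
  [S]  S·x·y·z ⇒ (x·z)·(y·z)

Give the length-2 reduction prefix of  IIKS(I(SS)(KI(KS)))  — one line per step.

Answer: after 2 steps: KS(I(SS)(KI(KS)))

Derivation:
  start: IIKS(I(SS)(KI(KS)))
  [1] IKS(I(SS)(KI(KS)))
  [2] KS(I(SS)(KI(KS)))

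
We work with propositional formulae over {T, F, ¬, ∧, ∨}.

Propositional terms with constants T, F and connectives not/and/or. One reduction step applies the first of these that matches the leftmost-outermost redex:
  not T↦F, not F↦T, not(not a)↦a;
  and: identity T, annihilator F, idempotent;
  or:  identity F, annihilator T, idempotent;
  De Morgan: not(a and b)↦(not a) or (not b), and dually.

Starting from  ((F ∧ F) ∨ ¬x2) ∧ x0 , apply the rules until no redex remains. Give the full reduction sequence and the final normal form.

Answer: normal form = ¬x2 ∧ x0  (in 2 steps)

Derivation:
  start: ((F ∧ F) ∨ ¬x2) ∧ x0
  →1  (F ∨ ¬x2) ∧ x0
  →2  ¬x2 ∧ x0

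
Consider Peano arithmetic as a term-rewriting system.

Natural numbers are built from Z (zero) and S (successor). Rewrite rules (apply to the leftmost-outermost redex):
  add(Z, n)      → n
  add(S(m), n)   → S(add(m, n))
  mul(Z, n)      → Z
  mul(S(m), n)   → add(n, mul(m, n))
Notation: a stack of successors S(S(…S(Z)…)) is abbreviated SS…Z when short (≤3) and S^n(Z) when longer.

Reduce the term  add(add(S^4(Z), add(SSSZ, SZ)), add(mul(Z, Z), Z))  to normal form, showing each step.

Answer: normal form = S^8(Z)  (in 20 steps)

Reduction:
  start: add(add(S^4(Z), add(SSSZ, SZ)), add(mul(Z, Z), Z))
  step 1: add(S(add(SSSZ, add(SSSZ, SZ))), add(mul(Z, Z), Z))
  step 2: S(add(add(SSSZ, add(SSSZ, SZ)), add(mul(Z, Z), Z)))
  step 3: S(add(S(add(SSZ, add(SSSZ, SZ))), add(mul(Z, Z), Z)))
  step 4: S(S(add(add(SSZ, add(SSSZ, SZ)), add(mul(Z, Z), Z))))
  step 5: S(S(add(S(add(SZ, add(SSSZ, SZ))), add(mul(Z, Z), Z))))
  step 6: S(S(S(add(add(SZ, add(SSSZ, SZ)), add(mul(Z, Z), Z)))))
  step 7: S(S(S(add(S(add(Z, add(SSSZ, SZ))), add(mul(Z, Z), Z)))))
  step 8: S(S(S(S(add(add(Z, add(SSSZ, SZ)), add(mul(Z, Z), Z))))))
  step 9: S(S(S(S(add(add(SSSZ, SZ), add(mul(Z, Z), Z))))))
  step 10: S(S(S(S(add(S(add(SSZ, SZ)), add(mul(Z, Z), Z))))))
  step 11: S(S(S(S(S(add(add(SSZ, SZ), add(mul(Z, Z), Z)))))))
  step 12: S(S(S(S(S(add(S(add(SZ, SZ)), add(mul(Z, Z), Z)))))))
  step 13: S(S(S(S(S(S(add(add(SZ, SZ), add(mul(Z, Z), Z))))))))
  step 14: S(S(S(S(S(S(add(S(add(Z, SZ)), add(mul(Z, Z), Z))))))))
  step 15: S(S(S(S(S(S(S(add(add(Z, SZ), add(mul(Z, Z), Z)))))))))
  step 16: S(S(S(S(S(S(S(add(SZ, add(mul(Z, Z), Z)))))))))
  step 17: S(S(S(S(S(S(S(S(add(Z, add(mul(Z, Z), Z))))))))))
  step 18: S(S(S(S(S(S(S(S(add(mul(Z, Z), Z)))))))))
  step 19: S(S(S(S(S(S(S(S(add(Z, Z)))))))))
  step 20: S^8(Z)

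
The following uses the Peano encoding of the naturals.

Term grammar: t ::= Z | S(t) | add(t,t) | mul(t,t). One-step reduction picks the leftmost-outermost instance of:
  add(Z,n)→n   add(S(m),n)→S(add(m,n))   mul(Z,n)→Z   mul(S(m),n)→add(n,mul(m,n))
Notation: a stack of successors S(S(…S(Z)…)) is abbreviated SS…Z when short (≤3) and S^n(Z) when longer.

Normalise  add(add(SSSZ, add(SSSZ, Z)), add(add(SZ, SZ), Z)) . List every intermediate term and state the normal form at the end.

Answer: normal form = S^8(Z)  (in 20 steps)

Working:
  start: add(add(SSSZ, add(SSSZ, Z)), add(add(SZ, SZ), Z))
  step 1: add(S(add(SSZ, add(SSSZ, Z))), add(add(SZ, SZ), Z))
  step 2: S(add(add(SSZ, add(SSSZ, Z)), add(add(SZ, SZ), Z)))
  step 3: S(add(S(add(SZ, add(SSSZ, Z))), add(add(SZ, SZ), Z)))
  step 4: S(S(add(add(SZ, add(SSSZ, Z)), add(add(SZ, SZ), Z))))
  step 5: S(S(add(S(add(Z, add(SSSZ, Z))), add(add(SZ, SZ), Z))))
  step 6: S(S(S(add(add(Z, add(SSSZ, Z)), add(add(SZ, SZ), Z)))))
  step 7: S(S(S(add(add(SSSZ, Z), add(add(SZ, SZ), Z)))))
  step 8: S(S(S(add(S(add(SSZ, Z)), add(add(SZ, SZ), Z)))))
  step 9: S(S(S(S(add(add(SSZ, Z), add(add(SZ, SZ), Z))))))
  step 10: S(S(S(S(add(S(add(SZ, Z)), add(add(SZ, SZ), Z))))))
  step 11: S(S(S(S(S(add(add(SZ, Z), add(add(SZ, SZ), Z)))))))
  step 12: S(S(S(S(S(add(S(add(Z, Z)), add(add(SZ, SZ), Z)))))))
  step 13: S(S(S(S(S(S(add(add(Z, Z), add(add(SZ, SZ), Z))))))))
  step 14: S(S(S(S(S(S(add(Z, add(add(SZ, SZ), Z))))))))
  step 15: S(S(S(S(S(S(add(add(SZ, SZ), Z)))))))
  step 16: S(S(S(S(S(S(add(S(add(Z, SZ)), Z)))))))
  step 17: S(S(S(S(S(S(S(add(add(Z, SZ), Z))))))))
  step 18: S(S(S(S(S(S(S(add(SZ, Z))))))))
  step 19: S(S(S(S(S(S(S(S(add(Z, Z)))))))))
  step 20: S^8(Z)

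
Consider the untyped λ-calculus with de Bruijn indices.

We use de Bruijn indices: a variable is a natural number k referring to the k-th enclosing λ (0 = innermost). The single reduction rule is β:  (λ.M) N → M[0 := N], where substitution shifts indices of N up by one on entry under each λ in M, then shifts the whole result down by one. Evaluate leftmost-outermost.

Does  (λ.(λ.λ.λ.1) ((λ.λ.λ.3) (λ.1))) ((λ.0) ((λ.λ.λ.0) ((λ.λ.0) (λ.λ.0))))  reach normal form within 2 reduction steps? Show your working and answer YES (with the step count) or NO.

  start: (λ.(λ.λ.λ.1) ((λ.λ.λ.3) (λ.1))) ((λ.0) ((λ.λ.λ.0) ((λ.λ.0) (λ.λ.0))))
  step 1: (λ.λ.λ.1) ((λ.λ.λ.(λ.0) ((λ.λ.λ.0) ((λ.λ.0) (λ.λ.0)))) (λ.(λ.0) ((λ.λ.λ.0) ((λ.λ.0) (λ.λ.0)))))
  step 2: λ.λ.1

Answer: YES — reaches normal form λ.λ.1 in 2 ≤ 2 steps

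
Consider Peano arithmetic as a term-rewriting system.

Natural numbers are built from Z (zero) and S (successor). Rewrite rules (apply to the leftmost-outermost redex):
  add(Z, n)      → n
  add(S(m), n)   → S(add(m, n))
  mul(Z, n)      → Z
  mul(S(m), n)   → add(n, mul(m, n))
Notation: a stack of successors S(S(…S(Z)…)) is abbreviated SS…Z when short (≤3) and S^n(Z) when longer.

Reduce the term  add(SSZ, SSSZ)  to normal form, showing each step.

Answer: normal form = S^5(Z)  (in 3 steps)

Working:
  start: add(SSZ, SSSZ)
  [1] S(add(SZ, SSSZ))
  [2] S(S(add(Z, SSSZ)))
  [3] S^5(Z)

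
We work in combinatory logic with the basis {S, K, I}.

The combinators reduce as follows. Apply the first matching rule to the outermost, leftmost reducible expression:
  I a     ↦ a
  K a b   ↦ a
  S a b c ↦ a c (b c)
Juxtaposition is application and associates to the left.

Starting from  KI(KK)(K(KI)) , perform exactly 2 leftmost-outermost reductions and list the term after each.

  start: KI(KK)(K(KI))
  →1  I(K(KI))
  →2  K(KI)

Answer: after 2 steps: K(KI)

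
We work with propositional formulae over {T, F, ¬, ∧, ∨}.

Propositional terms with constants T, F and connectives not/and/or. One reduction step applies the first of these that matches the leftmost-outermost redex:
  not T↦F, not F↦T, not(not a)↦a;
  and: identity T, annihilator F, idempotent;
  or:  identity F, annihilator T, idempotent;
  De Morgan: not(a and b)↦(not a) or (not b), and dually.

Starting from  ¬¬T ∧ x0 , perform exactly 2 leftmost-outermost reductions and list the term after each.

Answer: after 2 steps: x0

Derivation:
  start: ¬¬T ∧ x0
  →1  T ∧ x0
  →2  x0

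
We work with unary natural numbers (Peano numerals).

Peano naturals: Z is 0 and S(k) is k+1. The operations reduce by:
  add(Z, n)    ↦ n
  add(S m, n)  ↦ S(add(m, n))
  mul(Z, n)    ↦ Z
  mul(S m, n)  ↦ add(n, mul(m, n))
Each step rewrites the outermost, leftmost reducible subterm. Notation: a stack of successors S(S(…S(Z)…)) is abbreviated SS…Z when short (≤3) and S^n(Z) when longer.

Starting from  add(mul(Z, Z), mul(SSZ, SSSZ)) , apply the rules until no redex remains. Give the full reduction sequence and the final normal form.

  start: add(mul(Z, Z), mul(SSZ, SSSZ))
  [1] add(Z, mul(SSZ, SSSZ))
  [2] mul(SSZ, SSSZ)
  [3] add(SSSZ, mul(SZ, SSSZ))
  [4] S(add(SSZ, mul(SZ, SSSZ)))
  [5] S(S(add(SZ, mul(SZ, SSSZ))))
  [6] S(S(S(add(Z, mul(SZ, SSSZ)))))
  [7] S(S(S(mul(SZ, SSSZ))))
  [8] S(S(S(add(SSSZ, mul(Z, SSSZ)))))
  [9] S(S(S(S(add(SSZ, mul(Z, SSSZ))))))
  [10] S(S(S(S(S(add(SZ, mul(Z, SSSZ)))))))
  [11] S(S(S(S(S(S(add(Z, mul(Z, SSSZ))))))))
  [12] S(S(S(S(S(S(mul(Z, SSSZ)))))))
  [13] S^6(Z)

Answer: normal form = S^6(Z)  (in 13 steps)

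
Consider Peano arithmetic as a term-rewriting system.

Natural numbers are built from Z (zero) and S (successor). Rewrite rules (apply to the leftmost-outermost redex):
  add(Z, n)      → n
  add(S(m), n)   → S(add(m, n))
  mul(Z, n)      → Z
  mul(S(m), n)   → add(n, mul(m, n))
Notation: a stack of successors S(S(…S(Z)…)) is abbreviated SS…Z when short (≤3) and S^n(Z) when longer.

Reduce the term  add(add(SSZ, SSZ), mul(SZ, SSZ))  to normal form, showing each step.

Answer: normal form = S^6(Z)  (in 13 steps)

Derivation:
  start: add(add(SSZ, SSZ), mul(SZ, SSZ))
  [1] add(S(add(SZ, SSZ)), mul(SZ, SSZ))
  [2] S(add(add(SZ, SSZ), mul(SZ, SSZ)))
  [3] S(add(S(add(Z, SSZ)), mul(SZ, SSZ)))
  [4] S(S(add(add(Z, SSZ), mul(SZ, SSZ))))
  [5] S(S(add(SSZ, mul(SZ, SSZ))))
  [6] S(S(S(add(SZ, mul(SZ, SSZ)))))
  [7] S(S(S(S(add(Z, mul(SZ, SSZ))))))
  [8] S(S(S(S(mul(SZ, SSZ)))))
  [9] S(S(S(S(add(SSZ, mul(Z, SSZ))))))
  [10] S(S(S(S(S(add(SZ, mul(Z, SSZ)))))))
  [11] S(S(S(S(S(S(add(Z, mul(Z, SSZ))))))))
  [12] S(S(S(S(S(S(mul(Z, SSZ)))))))
  [13] S^6(Z)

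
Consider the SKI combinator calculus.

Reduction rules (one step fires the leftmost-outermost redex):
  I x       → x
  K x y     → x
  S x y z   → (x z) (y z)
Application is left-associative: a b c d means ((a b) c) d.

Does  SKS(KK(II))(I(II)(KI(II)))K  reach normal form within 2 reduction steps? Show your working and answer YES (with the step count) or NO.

  start: SKS(KK(II))(I(II)(KI(II)))K
  step 1: K(KK(II))(S(KK(II)))(I(II)(KI(II)))K
  step 2: KK(II)(I(II)(KI(II)))K

Answer: NO — after 2 steps the term is KK(II)(I(II)(KI(II)))K, not yet normal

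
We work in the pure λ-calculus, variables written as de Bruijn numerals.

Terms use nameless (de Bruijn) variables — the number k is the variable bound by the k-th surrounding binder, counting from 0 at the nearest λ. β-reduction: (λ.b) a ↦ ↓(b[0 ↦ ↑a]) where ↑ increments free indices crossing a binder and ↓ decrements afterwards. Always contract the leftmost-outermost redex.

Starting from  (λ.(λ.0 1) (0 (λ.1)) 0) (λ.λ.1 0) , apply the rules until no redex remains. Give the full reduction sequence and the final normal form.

Answer: normal form = λ.λ.1 0  (in 7 steps)

Reduction:
  start: (λ.(λ.0 1) (0 (λ.1)) 0) (λ.λ.1 0)
  step 1: (λ.0 (λ.λ.1 0)) ((λ.λ.1 0) (λ.λ.λ.1 0)) (λ.λ.1 0)
  step 2: (λ.λ.1 0) (λ.λ.λ.1 0) (λ.λ.1 0) (λ.λ.1 0)
  step 3: (λ.(λ.λ.λ.1 0) 0) (λ.λ.1 0) (λ.λ.1 0)
  step 4: (λ.λ.λ.1 0) (λ.λ.1 0) (λ.λ.1 0)
  step 5: (λ.λ.1 0) (λ.λ.1 0)
  step 6: λ.(λ.λ.1 0) 0
  step 7: λ.λ.1 0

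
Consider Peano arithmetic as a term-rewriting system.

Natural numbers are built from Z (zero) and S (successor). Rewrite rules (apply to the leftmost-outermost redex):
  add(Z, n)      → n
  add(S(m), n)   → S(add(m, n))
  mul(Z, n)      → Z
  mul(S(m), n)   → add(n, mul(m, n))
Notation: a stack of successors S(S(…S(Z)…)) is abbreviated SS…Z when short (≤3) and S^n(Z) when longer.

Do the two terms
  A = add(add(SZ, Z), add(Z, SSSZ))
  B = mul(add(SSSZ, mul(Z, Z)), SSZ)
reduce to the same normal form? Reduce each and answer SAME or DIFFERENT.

Term A:
  start: add(add(SZ, Z), add(Z, SSSZ))
  [1] add(S(add(Z, Z)), add(Z, SSSZ))
  [2] S(add(add(Z, Z), add(Z, SSSZ)))
  [3] S(add(Z, add(Z, SSSZ)))
  [4] S(add(Z, SSSZ))
  [5] S^4(Z)

Term B:
  start: mul(add(SSSZ, mul(Z, Z)), SSZ)
  [1] mul(S(add(SSZ, mul(Z, Z))), SSZ)
  [2] add(SSZ, mul(add(SSZ, mul(Z, Z)), SSZ))
  [3] S(add(SZ, mul(add(SSZ, mul(Z, Z)), SSZ)))
  [4] S(S(add(Z, mul(add(SSZ, mul(Z, Z)), SSZ))))
  [5] S(S(mul(add(SSZ, mul(Z, Z)), SSZ)))
  [6] S(S(mul(S(add(SZ, mul(Z, Z))), SSZ)))
  [7] S(S(add(SSZ, mul(add(SZ, mul(Z, Z)), SSZ))))
  [8] S(S(S(add(SZ, mul(add(SZ, mul(Z, Z)), SSZ)))))
  [9] S(S(S(S(add(Z, mul(add(SZ, mul(Z, Z)), SSZ))))))
  [10] S(S(S(S(mul(add(SZ, mul(Z, Z)), SSZ)))))
  [11] S(S(S(S(mul(S(add(Z, mul(Z, Z))), SSZ)))))
  [12] S(S(S(S(add(SSZ, mul(add(Z, mul(Z, Z)), SSZ))))))
  [13] S(S(S(S(S(add(SZ, mul(add(Z, mul(Z, Z)), SSZ)))))))
  [14] S(S(S(S(S(S(add(Z, mul(add(Z, mul(Z, Z)), SSZ))))))))
  [15] S(S(S(S(S(S(mul(add(Z, mul(Z, Z)), SSZ)))))))
  [16] S(S(S(S(S(S(mul(mul(Z, Z), SSZ)))))))
  [17] S(S(S(S(S(S(mul(Z, SSZ)))))))
  [18] S^6(Z)

Answer: DIFFERENT — A ⇓ S^4(Z), B ⇓ S^6(Z)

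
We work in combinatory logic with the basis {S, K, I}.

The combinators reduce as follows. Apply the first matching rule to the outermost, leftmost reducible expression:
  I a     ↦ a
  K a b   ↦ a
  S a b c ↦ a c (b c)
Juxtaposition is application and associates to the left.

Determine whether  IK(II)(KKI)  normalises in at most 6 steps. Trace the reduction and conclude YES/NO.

  start: IK(II)(KKI)
  step 1: K(II)(KKI)
  step 2: II
  step 3: I

Answer: YES — reaches normal form I in 3 ≤ 6 steps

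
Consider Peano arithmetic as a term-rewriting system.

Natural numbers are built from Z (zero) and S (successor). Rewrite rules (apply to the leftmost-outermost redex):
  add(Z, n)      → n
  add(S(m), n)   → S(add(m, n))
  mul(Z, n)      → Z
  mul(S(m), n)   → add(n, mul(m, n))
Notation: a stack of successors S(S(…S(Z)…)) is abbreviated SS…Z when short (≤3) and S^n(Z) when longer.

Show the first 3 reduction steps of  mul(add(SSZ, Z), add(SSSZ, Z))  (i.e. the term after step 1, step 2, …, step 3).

  start: mul(add(SSZ, Z), add(SSSZ, Z))
  [1] mul(S(add(SZ, Z)), add(SSSZ, Z))
  [2] add(add(SSSZ, Z), mul(add(SZ, Z), add(SSSZ, Z)))
  [3] add(S(add(SSZ, Z)), mul(add(SZ, Z), add(SSSZ, Z)))

Answer: after 3 steps: add(S(add(SSZ, Z)), mul(add(SZ, Z), add(SSSZ, Z)))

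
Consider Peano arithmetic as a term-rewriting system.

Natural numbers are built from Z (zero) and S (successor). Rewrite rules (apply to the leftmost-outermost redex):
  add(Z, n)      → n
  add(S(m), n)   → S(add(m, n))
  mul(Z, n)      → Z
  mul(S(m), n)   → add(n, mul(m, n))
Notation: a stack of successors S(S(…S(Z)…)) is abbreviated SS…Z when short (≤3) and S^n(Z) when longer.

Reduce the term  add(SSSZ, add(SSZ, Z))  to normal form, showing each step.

Answer: normal form = S^5(Z)  (in 7 steps)

Working:
  start: add(SSSZ, add(SSZ, Z))
  [1] S(add(SSZ, add(SSZ, Z)))
  [2] S(S(add(SZ, add(SSZ, Z))))
  [3] S(S(S(add(Z, add(SSZ, Z)))))
  [4] S(S(S(add(SSZ, Z))))
  [5] S(S(S(S(add(SZ, Z)))))
  [6] S(S(S(S(S(add(Z, Z))))))
  [7] S^5(Z)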